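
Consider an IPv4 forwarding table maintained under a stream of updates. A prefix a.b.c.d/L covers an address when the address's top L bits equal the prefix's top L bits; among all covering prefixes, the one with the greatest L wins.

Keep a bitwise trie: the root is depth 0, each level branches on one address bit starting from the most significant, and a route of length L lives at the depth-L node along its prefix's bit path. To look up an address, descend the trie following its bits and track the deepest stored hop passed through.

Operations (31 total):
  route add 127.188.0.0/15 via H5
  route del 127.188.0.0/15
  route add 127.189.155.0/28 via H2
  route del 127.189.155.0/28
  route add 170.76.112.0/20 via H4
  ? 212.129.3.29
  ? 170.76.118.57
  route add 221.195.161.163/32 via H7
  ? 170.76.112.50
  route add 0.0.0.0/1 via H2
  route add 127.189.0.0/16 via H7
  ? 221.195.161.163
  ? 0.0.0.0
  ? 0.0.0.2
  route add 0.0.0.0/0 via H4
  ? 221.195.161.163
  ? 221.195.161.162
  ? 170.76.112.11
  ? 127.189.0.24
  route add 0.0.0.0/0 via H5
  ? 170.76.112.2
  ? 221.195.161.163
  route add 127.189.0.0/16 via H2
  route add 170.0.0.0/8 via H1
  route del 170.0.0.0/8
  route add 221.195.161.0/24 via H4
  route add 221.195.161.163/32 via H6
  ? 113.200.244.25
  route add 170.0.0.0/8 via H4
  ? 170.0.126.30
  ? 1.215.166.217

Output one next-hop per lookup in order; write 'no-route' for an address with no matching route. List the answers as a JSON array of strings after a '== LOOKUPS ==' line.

Process each operation:
  add 127.188.0.0/15 -> H5 at depth 15
  del 127.188.0.0/15 (clear depth 15)
  add 127.189.155.0/28 -> H2 at depth 28
  del 127.189.155.0/28 (clear depth 28)
  add 170.76.112.0/20 -> H4 at depth 20
  Q 212.129.3.29: descend 1 ; hops seen [∅] ; pick no-route
  Q 170.76.118.57: descend 10101010010011000111 ; hops seen [H4] ; pick H4
  add 221.195.161.163/32 -> H7 at depth 32
  Q 170.76.112.50: descend 10101010010011000111 ; hops seen [H4] ; pick H4
  add 0.0.0.0/1 -> H2 at depth 1
  add 127.189.0.0/16 -> H7 at depth 16
  Q 221.195.161.163: descend 11011101110000111010000110100011 ; hops seen [H7] ; pick H7
  Q 0.0.0.0: descend 0 ; hops seen [H2] ; pick H2
  Q 0.0.0.2: descend 0 ; hops seen [H2] ; pick H2
  add 0.0.0.0/0 -> H4 at depth 0
  Q 221.195.161.163: descend 11011101110000111010000110100011 ; hops seen [H4,H7] ; pick H7
  Q 221.195.161.162: descend 1101110111000011101000011010001 ; hops seen [H4] ; pick H4
  Q 170.76.112.11: descend 10101010010011000111 ; hops seen [H4,H4] ; pick H4
  Q 127.189.0.24: descend 0111111110111101 ; hops seen [H4,H2,H7] ; pick H7
  add 0.0.0.0/0 -> H5 at depth 0
  Q 170.76.112.2: descend 10101010010011000111 ; hops seen [H5,H4] ; pick H4
  Q 221.195.161.163: descend 11011101110000111010000110100011 ; hops seen [H5,H7] ; pick H7
  add 127.189.0.0/16 -> H2 at depth 16
  add 170.0.0.0/8 -> H1 at depth 8
  del 170.0.0.0/8 (clear depth 8)
  add 221.195.161.0/24 -> H4 at depth 24
  add 221.195.161.163/32 -> H6 at depth 32
  Q 113.200.244.25: descend 0111 ; hops seen [H5,H2] ; pick H2
  add 170.0.0.0/8 -> H4 at depth 8
  Q 170.0.126.30: descend 101010100 ; hops seen [H5,H4] ; pick H4
  Q 1.215.166.217: descend 0 ; hops seen [H5,H2] ; pick H2

== LOOKUPS ==
["no-route","H4","H4","H7","H2","H2","H7","H4","H4","H7","H4","H7","H2","H4","H2"]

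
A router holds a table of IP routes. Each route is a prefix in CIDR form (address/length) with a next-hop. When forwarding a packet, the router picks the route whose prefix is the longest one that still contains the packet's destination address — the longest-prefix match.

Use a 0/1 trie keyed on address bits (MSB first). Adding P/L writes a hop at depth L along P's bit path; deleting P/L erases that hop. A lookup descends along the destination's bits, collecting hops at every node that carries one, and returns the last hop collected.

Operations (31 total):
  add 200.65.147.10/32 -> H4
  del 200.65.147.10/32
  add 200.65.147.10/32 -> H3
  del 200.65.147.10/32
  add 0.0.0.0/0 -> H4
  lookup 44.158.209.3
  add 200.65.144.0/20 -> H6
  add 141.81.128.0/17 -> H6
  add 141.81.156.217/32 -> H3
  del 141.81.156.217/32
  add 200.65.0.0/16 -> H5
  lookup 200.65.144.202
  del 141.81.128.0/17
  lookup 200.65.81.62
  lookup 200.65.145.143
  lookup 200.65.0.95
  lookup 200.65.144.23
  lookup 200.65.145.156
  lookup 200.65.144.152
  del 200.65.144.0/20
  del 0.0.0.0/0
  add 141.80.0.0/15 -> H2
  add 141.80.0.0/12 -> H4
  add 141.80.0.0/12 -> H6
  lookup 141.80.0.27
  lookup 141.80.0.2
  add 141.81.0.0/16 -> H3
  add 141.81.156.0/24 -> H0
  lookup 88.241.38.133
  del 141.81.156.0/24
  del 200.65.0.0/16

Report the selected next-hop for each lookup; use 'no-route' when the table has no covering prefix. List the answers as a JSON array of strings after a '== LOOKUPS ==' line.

Apply in order:
  + 200.65.147.10/32 (H4) depth=32
  - 200.65.147.10/32 clear@32
  + 200.65.147.10/32 (H3) depth=32
  - 200.65.147.10/32 clear@32
  + 0.0.0.0/0 (H4) depth=0
  ? 44.158.209.3  path d0:H4  best=H4
  + 200.65.144.0/20 (H6) depth=20
  + 141.81.128.0/17 (H6) depth=17
  + 141.81.156.217/32 (H3) depth=32
  - 141.81.156.217/32 clear@32
  + 200.65.0.0/16 (H5) depth=16
  ? 200.65.144.202  path d0:H4→d1:-→d2:-→d3:-→d4:-→d5:-→d6:-→d7:-→d8:-→d9:-→d10:-→d11:-→d12:-→d13:-→d14:-→d15:-→d16:H5→d17:-→d18:-→d19:-→d20:H6→d21:-→d22:-  best=H6
  - 141.81.128.0/17 clear@17
  ? 200.65.81.62  path d0:H4→d1:-→d2:-→d3:-→d4:-→d5:-→d6:-→d7:-→d8:-→d9:-→d10:-→d11:-→d12:-→d13:-→d14:-→d15:-→d16:H5  best=H5
  ? 200.65.145.143  path d0:H4→d1:-→d2:-→d3:-→d4:-→d5:-→d6:-→d7:-→d8:-→d9:-→d10:-→d11:-→d12:-→d13:-→d14:-→d15:-→d16:H5→d17:-→d18:-→d19:-→d20:H6→d21:-→d22:-  best=H6
  ? 200.65.0.95  path d0:H4→d1:-→d2:-→d3:-→d4:-→d5:-→d6:-→d7:-→d8:-→d9:-→d10:-→d11:-→d12:-→d13:-→d14:-→d15:-→d16:H5  best=H5
  ? 200.65.144.23  path d0:H4→d1:-→d2:-→d3:-→d4:-→d5:-→d6:-→d7:-→d8:-→d9:-→d10:-→d11:-→d12:-→d13:-→d14:-→d15:-→d16:H5→d17:-→d18:-→d19:-→d20:H6→d21:-→d22:-  best=H6
  ? 200.65.145.156  path d0:H4→d1:-→d2:-→d3:-→d4:-→d5:-→d6:-→d7:-→d8:-→d9:-→d10:-→d11:-→d12:-→d13:-→d14:-→d15:-→d16:H5→d17:-→d18:-→d19:-→d20:H6→d21:-→d22:-  best=H6
  ? 200.65.144.152  path d0:H4→d1:-→d2:-→d3:-→d4:-→d5:-→d6:-→d7:-→d8:-→d9:-→d10:-→d11:-→d12:-→d13:-→d14:-→d15:-→d16:H5→d17:-→d18:-→d19:-→d20:H6→d21:-→d22:-  best=H6
  - 200.65.144.0/20 clear@20
  - 0.0.0.0/0 clear@0
  + 141.80.0.0/15 (H2) depth=15
  + 141.80.0.0/12 (H4) depth=12
  + 141.80.0.0/12 (H6) depth=12
  ? 141.80.0.27  path d0:-→d1:-→d2:-→d3:-→d4:-→d5:-→d6:-→d7:-→d8:-→d9:-→d10:-→d11:-→d12:H6→d13:-→d14:-→d15:H2  best=H2
  ? 141.80.0.2  path d0:-→d1:-→d2:-→d3:-→d4:-→d5:-→d6:-→d7:-→d8:-→d9:-→d10:-→d11:-→d12:H6→d13:-→d14:-→d15:H2  best=H2
  + 141.81.0.0/16 (H3) depth=16
  + 141.81.156.0/24 (H0) depth=24
  ? 88.241.38.133  path d0:-  best=no-route
  - 141.81.156.0/24 clear@24
  - 200.65.0.0/16 clear@16

== LOOKUPS ==
["H4","H6","H5","H6","H5","H6","H6","H6","H2","H2","no-route"]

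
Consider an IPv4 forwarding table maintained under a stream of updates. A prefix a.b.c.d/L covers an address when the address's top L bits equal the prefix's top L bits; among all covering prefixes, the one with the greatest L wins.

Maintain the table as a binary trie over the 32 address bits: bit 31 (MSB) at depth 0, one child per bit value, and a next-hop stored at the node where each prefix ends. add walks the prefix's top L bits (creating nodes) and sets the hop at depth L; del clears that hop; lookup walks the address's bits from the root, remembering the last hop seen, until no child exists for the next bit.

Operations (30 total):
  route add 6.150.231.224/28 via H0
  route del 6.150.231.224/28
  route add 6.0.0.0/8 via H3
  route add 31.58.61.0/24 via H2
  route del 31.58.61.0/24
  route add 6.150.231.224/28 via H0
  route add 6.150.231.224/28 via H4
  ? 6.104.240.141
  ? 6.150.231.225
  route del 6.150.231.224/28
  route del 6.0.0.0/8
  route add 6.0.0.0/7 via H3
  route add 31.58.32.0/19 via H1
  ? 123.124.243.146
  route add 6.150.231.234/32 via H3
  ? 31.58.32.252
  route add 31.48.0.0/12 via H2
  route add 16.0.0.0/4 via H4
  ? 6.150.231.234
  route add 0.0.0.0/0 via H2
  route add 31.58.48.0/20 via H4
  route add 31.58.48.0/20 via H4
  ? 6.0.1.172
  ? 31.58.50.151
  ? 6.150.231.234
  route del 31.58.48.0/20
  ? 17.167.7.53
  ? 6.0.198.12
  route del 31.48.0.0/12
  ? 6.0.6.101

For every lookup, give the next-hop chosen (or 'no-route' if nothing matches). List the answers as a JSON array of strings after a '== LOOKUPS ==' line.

Apply in order:
  add 6.150.231.224/28 -> H0 at depth 28
  - 6.150.231.224/28 clear@28
  add 6.0.0.0/8 -> H3 at depth 8
  add 31.58.61.0/24 -> H2 at depth 24
  - 31.58.61.0/24 clear@24
  add 6.150.231.224/28 -> H0 at depth 28
  add 6.150.231.224/28 -> H4 at depth 28
  Q 6.104.240.141: descend 00000110 ; hops seen [H3] ; pick H3
  Q 6.150.231.225: descend 0000011010010110111001111110 ; hops seen [H3,H4] ; pick H4
  - 6.150.231.224/28 clear@28
  - 6.0.0.0/8 clear@8
  add 6.0.0.0/7 -> H3 at depth 7
  add 31.58.32.0/19 -> H1 at depth 19
  Q 123.124.243.146: descend 0 ; hops seen [∅] ; pick no-route
  add 6.150.231.234/32 -> H3 at depth 32
  Q 31.58.32.252: descend 0001111100111010001 ; hops seen [H1] ; pick H1
  add 31.48.0.0/12 -> H2 at depth 12
  add 16.0.0.0/4 -> H4 at depth 4
  Q 6.150.231.234: descend 00000110100101101110011111101010 ; hops seen [H3,H3] ; pick H3
  add 0.0.0.0/0 -> H2 at depth 0
  add 31.58.48.0/20 -> H4 at depth 20
  add 31.58.48.0/20 -> H4 at depth 20
  Q 6.0.1.172: descend 00000110 ; hops seen [H2,H3] ; pick H3
  Q 31.58.50.151: descend 00011111001110100011 ; hops seen [H2,H4,H2,H1,H4] ; pick H4
  Q 6.150.231.234: descend 00000110100101101110011111101010 ; hops seen [H2,H3,H3] ; pick H3
  - 31.58.48.0/20 clear@20
  Q 17.167.7.53: descend 0001 ; hops seen [H2,H4] ; pick H4
  Q 6.0.198.12: descend 00000110 ; hops seen [H2,H3] ; pick H3
  - 31.48.0.0/12 clear@12
  Q 6.0.6.101: descend 00000110 ; hops seen [H2,H3] ; pick H3

== LOOKUPS ==
["H3","H4","no-route","H1","H3","H3","H4","H3","H4","H3","H3"]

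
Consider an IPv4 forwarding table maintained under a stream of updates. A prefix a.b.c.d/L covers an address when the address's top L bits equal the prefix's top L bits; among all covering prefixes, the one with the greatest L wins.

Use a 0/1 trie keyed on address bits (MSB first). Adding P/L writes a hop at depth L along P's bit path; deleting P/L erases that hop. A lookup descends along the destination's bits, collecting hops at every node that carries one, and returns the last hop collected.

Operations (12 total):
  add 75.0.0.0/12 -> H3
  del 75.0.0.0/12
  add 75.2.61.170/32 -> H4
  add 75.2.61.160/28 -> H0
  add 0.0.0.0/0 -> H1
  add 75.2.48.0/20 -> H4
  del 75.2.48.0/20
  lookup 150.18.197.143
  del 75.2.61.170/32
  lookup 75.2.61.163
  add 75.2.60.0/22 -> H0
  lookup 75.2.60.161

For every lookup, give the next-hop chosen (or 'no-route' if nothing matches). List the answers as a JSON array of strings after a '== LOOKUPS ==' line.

Trace:
  + 75.0.0.0/12 (H3) depth=12
  del 75.0.0.0/12 (clear depth 12)
  + 75.2.61.170/32 (H4) depth=32
  + 75.2.61.160/28 (H0) depth=28
  + 0.0.0.0/0 (H1) depth=0
  + 75.2.48.0/20 (H4) depth=20
  del 75.2.48.0/20 (clear depth 20)
  Q 150.18.197.143: descend ε ; hops seen [H1] ; pick H1
  del 75.2.61.170/32 (clear depth 32)
  Q 75.2.61.163: descend 0100101100000010001111011010 ; hops seen [H1,H0] ; pick H0
  + 75.2.60.0/22 (H0) depth=22
  Q 75.2.60.161: descend 01001011000000100011110 ; hops seen [H1,H0] ; pick H0

== LOOKUPS ==
["H1","H0","H0"]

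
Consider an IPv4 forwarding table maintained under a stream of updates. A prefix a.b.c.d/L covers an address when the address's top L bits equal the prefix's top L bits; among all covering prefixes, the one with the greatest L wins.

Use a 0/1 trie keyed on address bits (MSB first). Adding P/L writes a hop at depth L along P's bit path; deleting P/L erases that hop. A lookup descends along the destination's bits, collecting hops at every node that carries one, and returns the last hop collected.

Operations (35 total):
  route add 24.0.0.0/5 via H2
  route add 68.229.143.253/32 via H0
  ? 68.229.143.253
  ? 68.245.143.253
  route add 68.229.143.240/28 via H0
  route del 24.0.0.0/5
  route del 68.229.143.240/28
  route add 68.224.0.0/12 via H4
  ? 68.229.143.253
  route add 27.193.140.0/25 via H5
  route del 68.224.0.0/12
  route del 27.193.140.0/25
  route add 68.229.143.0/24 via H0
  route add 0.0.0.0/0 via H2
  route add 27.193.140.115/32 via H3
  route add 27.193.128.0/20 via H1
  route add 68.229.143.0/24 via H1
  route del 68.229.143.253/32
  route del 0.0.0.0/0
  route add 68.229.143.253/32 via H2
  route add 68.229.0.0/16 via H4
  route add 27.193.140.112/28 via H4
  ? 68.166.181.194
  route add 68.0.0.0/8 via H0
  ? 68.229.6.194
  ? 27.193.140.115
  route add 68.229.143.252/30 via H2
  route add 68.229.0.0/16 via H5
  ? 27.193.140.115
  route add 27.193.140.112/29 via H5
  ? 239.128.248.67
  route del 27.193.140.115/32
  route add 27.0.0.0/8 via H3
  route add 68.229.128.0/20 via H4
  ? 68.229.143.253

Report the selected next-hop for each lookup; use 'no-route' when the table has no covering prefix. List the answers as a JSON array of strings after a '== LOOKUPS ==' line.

Trace:
  add 24.0.0.0/5 -> H2 at depth 5
  add 68.229.143.253/32 -> H0 at depth 32
  ? 68.229.143.253  path d0:-→d1:-→d2:-→d3:-→d4:-→d5:-→d6:-→d7:-→d8:-→d9:-→d10:-→d11:-→d12:-→d13:-→d14:-→d15:-→d16:-→d17:-→d18:-→d19:-→d20:-→d21:-→d22:-→d23:-→d24:-→d25:-→d26:-→d27:-→d28:-→d29:-→d30:-→d31:-→d32:H0  best=H0
  ? 68.245.143.253  path d0:-→d1:-→d2:-→d3:-→d4:-→d5:-→d6:-→d7:-→d8:-→d9:-→d10:-→d11:-  best=no-route
  add 68.229.143.240/28 -> H0 at depth 28
  - 24.0.0.0/5 clear@5
  - 68.229.143.240/28 clear@28
  add 68.224.0.0/12 -> H4 at depth 12
  ? 68.229.143.253  path d0:-→d1:-→d2:-→d3:-→d4:-→d5:-→d6:-→d7:-→d8:-→d9:-→d10:-→d11:-→d12:H4→d13:-→d14:-→d15:-→d16:-→d17:-→d18:-→d19:-→d20:-→d21:-→d22:-→d23:-→d24:-→d25:-→d26:-→d27:-→d28:-→d29:-→d30:-→d31:-→d32:H0  best=H0
  add 27.193.140.0/25 -> H5 at depth 25
  - 68.224.0.0/12 clear@12
  - 27.193.140.0/25 clear@25
  add 68.229.143.0/24 -> H0 at depth 24
  add 0.0.0.0/0 -> H2 at depth 0
  add 27.193.140.115/32 -> H3 at depth 32
  add 27.193.128.0/20 -> H1 at depth 20
  add 68.229.143.0/24 -> H1 at depth 24
  - 68.229.143.253/32 clear@32
  - 0.0.0.0/0 clear@0
  add 68.229.143.253/32 -> H2 at depth 32
  add 68.229.0.0/16 -> H4 at depth 16
  add 27.193.140.112/28 -> H4 at depth 28
  ? 68.166.181.194  path d0:-→d1:-→d2:-→d3:-→d4:-→d5:-→d6:-→d7:-→d8:-→d9:-  best=no-route
  add 68.0.0.0/8 -> H0 at depth 8
  ? 68.229.6.194  path d0:-→d1:-→d2:-→d3:-→d4:-→d5:-→d6:-→d7:-→d8:H0→d9:-→d10:-→d11:-→d12:-→d13:-→d14:-→d15:-→d16:H4  best=H4
  ? 27.193.140.115  path d0:-→d1:-→d2:-→d3:-→d4:-→d5:-→d6:-→d7:-→d8:-→d9:-→d10:-→d11:-→d12:-→d13:-→d14:-→d15:-→d16:-→d17:-→d18:-→d19:-→d20:H1→d21:-→d22:-→d23:-→d24:-→d25:-→d26:-→d27:-→d28:H4→d29:-→d30:-→d31:-→d32:H3  best=H3
  add 68.229.143.252/30 -> H2 at depth 30
  add 68.229.0.0/16 -> H5 at depth 16
  ? 27.193.140.115  path d0:-→d1:-→d2:-→d3:-→d4:-→d5:-→d6:-→d7:-→d8:-→d9:-→d10:-→d11:-→d12:-→d13:-→d14:-→d15:-→d16:-→d17:-→d18:-→d19:-→d20:H1→d21:-→d22:-→d23:-→d24:-→d25:-→d26:-→d27:-→d28:H4→d29:-→d30:-→d31:-→d32:H3  best=H3
  add 27.193.140.112/29 -> H5 at depth 29
  ? 239.128.248.67  path d0:-  best=no-route
  - 27.193.140.115/32 clear@32
  add 27.0.0.0/8 -> H3 at depth 8
  add 68.229.128.0/20 -> H4 at depth 20
  ? 68.229.143.253  path d0:-→d1:-→d2:-→d3:-→d4:-→d5:-→d6:-→d7:-→d8:H0→d9:-→d10:-→d11:-→d12:-→d13:-→d14:-→d15:-→d16:H5→d17:-→d18:-→d19:-→d20:H4→d21:-→d22:-→d23:-→d24:H1→d25:-→d26:-→d27:-→d28:-→d29:-→d30:H2→d31:-→d32:H2  best=H2

== LOOKUPS ==
["H0","no-route","H0","no-route","H4","H3","H3","no-route","H2"]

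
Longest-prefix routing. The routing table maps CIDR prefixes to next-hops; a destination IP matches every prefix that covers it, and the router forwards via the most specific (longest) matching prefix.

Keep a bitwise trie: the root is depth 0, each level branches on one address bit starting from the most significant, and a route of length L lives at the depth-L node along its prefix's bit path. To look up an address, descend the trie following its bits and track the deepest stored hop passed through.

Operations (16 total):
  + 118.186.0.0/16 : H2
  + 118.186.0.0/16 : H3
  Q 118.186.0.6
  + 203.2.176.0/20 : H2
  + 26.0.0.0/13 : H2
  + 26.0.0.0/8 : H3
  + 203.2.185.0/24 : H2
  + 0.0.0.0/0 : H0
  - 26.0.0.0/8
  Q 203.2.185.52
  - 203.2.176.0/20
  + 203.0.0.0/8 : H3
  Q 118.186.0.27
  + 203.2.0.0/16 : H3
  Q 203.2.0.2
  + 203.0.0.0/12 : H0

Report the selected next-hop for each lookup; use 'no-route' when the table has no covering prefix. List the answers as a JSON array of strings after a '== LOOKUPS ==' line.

Trace:
  + 118.186.0.0/16 (H2) depth=16
  + 118.186.0.0/16 (H3) depth=16
  Q 118.186.0.6: descend 0111011010111010 ; hops seen [H3] ; pick H3
  + 203.2.176.0/20 (H2) depth=20
  + 26.0.0.0/13 (H2) depth=13
  + 26.0.0.0/8 (H3) depth=8
  + 203.2.185.0/24 (H2) depth=24
  + 0.0.0.0/0 (H0) depth=0
  - 26.0.0.0/8 clear@8
  Q 203.2.185.52: descend 110010110000001010111001 ; hops seen [H0,H2,H2] ; pick H2
  - 203.2.176.0/20 clear@20
  + 203.0.0.0/8 (H3) depth=8
  Q 118.186.0.27: descend 0111011010111010 ; hops seen [H0,H3] ; pick H3
  + 203.2.0.0/16 (H3) depth=16
  Q 203.2.0.2: descend 1100101100000010 ; hops seen [H0,H3,H3] ; pick H3
  + 203.0.0.0/12 (H0) depth=12

== LOOKUPS ==
["H3","H2","H3","H3"]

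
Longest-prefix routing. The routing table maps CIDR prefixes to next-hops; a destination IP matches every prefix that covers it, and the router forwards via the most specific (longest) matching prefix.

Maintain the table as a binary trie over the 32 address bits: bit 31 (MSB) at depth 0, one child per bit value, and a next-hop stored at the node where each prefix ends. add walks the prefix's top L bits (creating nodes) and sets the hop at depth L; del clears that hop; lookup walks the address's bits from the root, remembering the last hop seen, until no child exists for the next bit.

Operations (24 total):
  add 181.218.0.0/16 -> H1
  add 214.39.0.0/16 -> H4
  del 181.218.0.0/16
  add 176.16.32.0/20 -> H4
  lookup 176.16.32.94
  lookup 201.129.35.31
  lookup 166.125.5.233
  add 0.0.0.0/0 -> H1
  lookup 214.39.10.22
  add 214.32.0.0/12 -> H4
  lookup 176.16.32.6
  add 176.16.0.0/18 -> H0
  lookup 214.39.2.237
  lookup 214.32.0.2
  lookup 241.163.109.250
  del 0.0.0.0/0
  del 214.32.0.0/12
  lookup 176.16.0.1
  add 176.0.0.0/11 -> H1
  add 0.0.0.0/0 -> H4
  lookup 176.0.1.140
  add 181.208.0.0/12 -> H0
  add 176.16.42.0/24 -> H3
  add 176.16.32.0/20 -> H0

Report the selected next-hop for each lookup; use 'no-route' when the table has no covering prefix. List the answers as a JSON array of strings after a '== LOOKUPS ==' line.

Process each operation:
  add 181.218.0.0/16 -> H1 at depth 16
  add 214.39.0.0/16 -> H4 at depth 16
  - 181.218.0.0/16 clear@16
  add 176.16.32.0/20 -> H4 at depth 20
  ? 176.16.32.94  path d0:-→d1:-→d2:-→d3:-→d4:-→d5:-→d6:-→d7:-→d8:-→d9:-→d10:-→d11:-→d12:-→d13:-→d14:-→d15:-→d16:-→d17:-→d18:-→d19:-→d20:H4  best=H4
  ? 201.129.35.31  path d0:-→d1:-→d2:-→d3:-  best=no-route
  ? 166.125.5.233  path d0:-→d1:-→d2:-→d3:-  best=no-route
  add 0.0.0.0/0 -> H1 at depth 0
  ? 214.39.10.22  path d0:H1→d1:-→d2:-→d3:-→d4:-→d5:-→d6:-→d7:-→d8:-→d9:-→d10:-→d11:-→d12:-→d13:-→d14:-→d15:-→d16:H4  best=H4
  add 214.32.0.0/12 -> H4 at depth 12
  ? 176.16.32.6  path d0:H1→d1:-→d2:-→d3:-→d4:-→d5:-→d6:-→d7:-→d8:-→d9:-→d10:-→d11:-→d12:-→d13:-→d14:-→d15:-→d16:-→d17:-→d18:-→d19:-→d20:H4  best=H4
  add 176.16.0.0/18 -> H0 at depth 18
  ? 214.39.2.237  path d0:H1→d1:-→d2:-→d3:-→d4:-→d5:-→d6:-→d7:-→d8:-→d9:-→d10:-→d11:-→d12:H4→d13:-→d14:-→d15:-→d16:H4  best=H4
  ? 214.32.0.2  path d0:H1→d1:-→d2:-→d3:-→d4:-→d5:-→d6:-→d7:-→d8:-→d9:-→d10:-→d11:-→d12:H4→d13:-  best=H4
  ? 241.163.109.250  path d0:H1→d1:-→d2:-  best=H1
  - 0.0.0.0/0 clear@0
  - 214.32.0.0/12 clear@12
  ? 176.16.0.1  path d0:-→d1:-→d2:-→d3:-→d4:-→d5:-→d6:-→d7:-→d8:-→d9:-→d10:-→d11:-→d12:-→d13:-→d14:-→d15:-→d16:-→d17:-→d18:H0  best=H0
  add 176.0.0.0/11 -> H1 at depth 11
  add 0.0.0.0/0 -> H4 at depth 0
  ? 176.0.1.140  path d0:H4→d1:-→d2:-→d3:-→d4:-→d5:-→d6:-→d7:-→d8:-→d9:-→d10:-→d11:H1  best=H1
  add 181.208.0.0/12 -> H0 at depth 12
  add 176.16.42.0/24 -> H3 at depth 24
  add 176.16.32.0/20 -> H0 at depth 20

== LOOKUPS ==
["H4","no-route","no-route","H4","H4","H4","H4","H1","H0","H1"]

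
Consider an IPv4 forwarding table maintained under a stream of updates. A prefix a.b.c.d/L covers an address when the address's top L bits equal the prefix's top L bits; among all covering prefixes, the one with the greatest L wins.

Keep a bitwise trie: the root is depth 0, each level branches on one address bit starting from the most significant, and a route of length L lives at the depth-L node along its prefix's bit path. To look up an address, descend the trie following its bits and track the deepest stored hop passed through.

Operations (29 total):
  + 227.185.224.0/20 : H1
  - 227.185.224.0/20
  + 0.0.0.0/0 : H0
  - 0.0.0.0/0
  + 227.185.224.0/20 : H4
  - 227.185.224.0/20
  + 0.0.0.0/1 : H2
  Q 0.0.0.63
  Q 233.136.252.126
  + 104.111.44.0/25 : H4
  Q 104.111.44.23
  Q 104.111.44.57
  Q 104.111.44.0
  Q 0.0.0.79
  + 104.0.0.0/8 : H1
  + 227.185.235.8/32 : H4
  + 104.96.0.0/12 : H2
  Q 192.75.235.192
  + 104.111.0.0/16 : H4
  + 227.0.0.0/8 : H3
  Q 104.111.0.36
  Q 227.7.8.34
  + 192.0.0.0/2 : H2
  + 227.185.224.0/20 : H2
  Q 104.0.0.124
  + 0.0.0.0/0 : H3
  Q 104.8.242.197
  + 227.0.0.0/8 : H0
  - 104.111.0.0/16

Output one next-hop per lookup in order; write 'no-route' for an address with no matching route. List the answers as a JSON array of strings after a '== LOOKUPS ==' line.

Trace:
  + 227.185.224.0/20 (H1) depth=20
  del 227.185.224.0/20 (clear depth 20)
  + 0.0.0.0/0 (H0) depth=0
  del 0.0.0.0/0 (clear depth 0)
  + 227.185.224.0/20 (H4) depth=20
  del 227.185.224.0/20 (clear depth 20)
  + 0.0.0.0/1 (H2) depth=1
  Q 0.0.0.63: descend 0 ; hops seen [H2] ; pick H2
  Q 233.136.252.126: descend 1110 ; hops seen [∅] ; pick no-route
  + 104.111.44.0/25 (H4) depth=25
  Q 104.111.44.23: descend 0110100001101111001011000 ; hops seen [H2,H4] ; pick H4
  Q 104.111.44.57: descend 0110100001101111001011000 ; hops seen [H2,H4] ; pick H4
  Q 104.111.44.0: descend 0110100001101111001011000 ; hops seen [H2,H4] ; pick H4
  Q 0.0.0.79: descend 0 ; hops seen [H2] ; pick H2
  + 104.0.0.0/8 (H1) depth=8
  + 227.185.235.8/32 (H4) depth=32
  + 104.96.0.0/12 (H2) depth=12
  Q 192.75.235.192: descend 11 ; hops seen [∅] ; pick no-route
  + 104.111.0.0/16 (H4) depth=16
  + 227.0.0.0/8 (H3) depth=8
  Q 104.111.0.36: descend 011010000110111100 ; hops seen [H2,H1,H2,H4] ; pick H4
  Q 227.7.8.34: descend 11100011 ; hops seen [H3] ; pick H3
  + 192.0.0.0/2 (H2) depth=2
  + 227.185.224.0/20 (H2) depth=20
  Q 104.0.0.124: descend 011010000 ; hops seen [H2,H1] ; pick H1
  + 0.0.0.0/0 (H3) depth=0
  Q 104.8.242.197: descend 011010000 ; hops seen [H3,H2,H1] ; pick H1
  + 227.0.0.0/8 (H0) depth=8
  del 104.111.0.0/16 (clear depth 16)

== LOOKUPS ==
["H2","no-route","H4","H4","H4","H2","no-route","H4","H3","H1","H1"]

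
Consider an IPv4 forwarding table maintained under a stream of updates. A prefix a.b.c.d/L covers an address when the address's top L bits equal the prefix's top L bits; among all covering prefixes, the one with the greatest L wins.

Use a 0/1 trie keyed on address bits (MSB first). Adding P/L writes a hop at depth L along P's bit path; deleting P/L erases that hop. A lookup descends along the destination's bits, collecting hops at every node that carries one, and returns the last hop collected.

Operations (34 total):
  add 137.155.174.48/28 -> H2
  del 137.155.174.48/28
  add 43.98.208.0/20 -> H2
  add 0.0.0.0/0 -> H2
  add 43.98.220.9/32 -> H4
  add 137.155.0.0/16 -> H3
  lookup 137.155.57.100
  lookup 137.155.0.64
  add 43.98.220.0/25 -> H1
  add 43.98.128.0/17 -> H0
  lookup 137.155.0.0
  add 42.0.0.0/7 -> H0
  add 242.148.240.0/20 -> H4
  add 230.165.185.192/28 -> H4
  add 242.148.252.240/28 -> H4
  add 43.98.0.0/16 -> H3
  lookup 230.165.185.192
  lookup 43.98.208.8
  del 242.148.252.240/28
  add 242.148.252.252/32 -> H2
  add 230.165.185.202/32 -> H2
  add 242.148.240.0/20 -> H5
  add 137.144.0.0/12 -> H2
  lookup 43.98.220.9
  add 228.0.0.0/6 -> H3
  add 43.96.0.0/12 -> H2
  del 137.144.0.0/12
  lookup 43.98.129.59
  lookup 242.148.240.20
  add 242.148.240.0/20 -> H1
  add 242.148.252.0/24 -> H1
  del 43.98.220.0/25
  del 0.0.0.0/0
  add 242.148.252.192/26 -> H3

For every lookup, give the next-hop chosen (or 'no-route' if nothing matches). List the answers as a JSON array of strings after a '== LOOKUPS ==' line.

Trace:
  + 137.155.174.48/28 (H2) depth=28
  del 137.155.174.48/28 (clear depth 28)
  + 43.98.208.0/20 (H2) depth=20
  + 0.0.0.0/0 (H2) depth=0
  + 43.98.220.9/32 (H4) depth=32
  + 137.155.0.0/16 (H3) depth=16
  ? 137.155.57.100  path d0:H2→d1:-→d2:-→d3:-→d4:-→d5:-→d6:-→d7:-→d8:-→d9:-→d10:-→d11:-→d12:-→d13:-→d14:-→d15:-→d16:H3  best=H3
  ? 137.155.0.64  path d0:H2→d1:-→d2:-→d3:-→d4:-→d5:-→d6:-→d7:-→d8:-→d9:-→d10:-→d11:-→d12:-→d13:-→d14:-→d15:-→d16:H3  best=H3
  + 43.98.220.0/25 (H1) depth=25
  + 43.98.128.0/17 (H0) depth=17
  ? 137.155.0.0  path d0:H2→d1:-→d2:-→d3:-→d4:-→d5:-→d6:-→d7:-→d8:-→d9:-→d10:-→d11:-→d12:-→d13:-→d14:-→d15:-→d16:H3  best=H3
  + 42.0.0.0/7 (H0) depth=7
  + 242.148.240.0/20 (H4) depth=20
  + 230.165.185.192/28 (H4) depth=28
  + 242.148.252.240/28 (H4) depth=28
  + 43.98.0.0/16 (H3) depth=16
  ? 230.165.185.192  path d0:H2→d1:-→d2:-→d3:-→d4:-→d5:-→d6:-→d7:-→d8:-→d9:-→d10:-→d11:-→d12:-→d13:-→d14:-→d15:-→d16:-→d17:-→d18:-→d19:-→d20:-→d21:-→d22:-→d23:-→d24:-→d25:-→d26:-→d27:-→d28:H4  best=H4
  ? 43.98.208.8  path d0:H2→d1:-→d2:-→d3:-→d4:-→d5:-→d6:-→d7:H0→d8:-→d9:-→d10:-→d11:-→d12:-→d13:-→d14:-→d15:-→d16:H3→d17:H0→d18:-→d19:-→d20:H2  best=H2
  del 242.148.252.240/28 (clear depth 28)
  + 242.148.252.252/32 (H2) depth=32
  + 230.165.185.202/32 (H2) depth=32
  + 242.148.240.0/20 (H5) depth=20
  + 137.144.0.0/12 (H2) depth=12
  ? 43.98.220.9  path d0:H2→d1:-→d2:-→d3:-→d4:-→d5:-→d6:-→d7:H0→d8:-→d9:-→d10:-→d11:-→d12:-→d13:-→d14:-→d15:-→d16:H3→d17:H0→d18:-→d19:-→d20:H2→d21:-→d22:-→d23:-→d24:-→d25:H1→d26:-→d27:-→d28:-→d29:-→d30:-→d31:-→d32:H4  best=H4
  + 228.0.0.0/6 (H3) depth=6
  + 43.96.0.0/12 (H2) depth=12
  del 137.144.0.0/12 (clear depth 12)
  ? 43.98.129.59  path d0:H2→d1:-→d2:-→d3:-→d4:-→d5:-→d6:-→d7:H0→d8:-→d9:-→d10:-→d11:-→d12:H2→d13:-→d14:-→d15:-→d16:H3→d17:H0  best=H0
  ? 242.148.240.20  path d0:H2→d1:-→d2:-→d3:-→d4:-→d5:-→d6:-→d7:-→d8:-→d9:-→d10:-→d11:-→d12:-→d13:-→d14:-→d15:-→d16:-→d17:-→d18:-→d19:-→d20:H5  best=H5
  + 242.148.240.0/20 (H1) depth=20
  + 242.148.252.0/24 (H1) depth=24
  del 43.98.220.0/25 (clear depth 25)
  del 0.0.0.0/0 (clear depth 0)
  + 242.148.252.192/26 (H3) depth=26

== LOOKUPS ==
["H3","H3","H3","H4","H2","H4","H0","H5"]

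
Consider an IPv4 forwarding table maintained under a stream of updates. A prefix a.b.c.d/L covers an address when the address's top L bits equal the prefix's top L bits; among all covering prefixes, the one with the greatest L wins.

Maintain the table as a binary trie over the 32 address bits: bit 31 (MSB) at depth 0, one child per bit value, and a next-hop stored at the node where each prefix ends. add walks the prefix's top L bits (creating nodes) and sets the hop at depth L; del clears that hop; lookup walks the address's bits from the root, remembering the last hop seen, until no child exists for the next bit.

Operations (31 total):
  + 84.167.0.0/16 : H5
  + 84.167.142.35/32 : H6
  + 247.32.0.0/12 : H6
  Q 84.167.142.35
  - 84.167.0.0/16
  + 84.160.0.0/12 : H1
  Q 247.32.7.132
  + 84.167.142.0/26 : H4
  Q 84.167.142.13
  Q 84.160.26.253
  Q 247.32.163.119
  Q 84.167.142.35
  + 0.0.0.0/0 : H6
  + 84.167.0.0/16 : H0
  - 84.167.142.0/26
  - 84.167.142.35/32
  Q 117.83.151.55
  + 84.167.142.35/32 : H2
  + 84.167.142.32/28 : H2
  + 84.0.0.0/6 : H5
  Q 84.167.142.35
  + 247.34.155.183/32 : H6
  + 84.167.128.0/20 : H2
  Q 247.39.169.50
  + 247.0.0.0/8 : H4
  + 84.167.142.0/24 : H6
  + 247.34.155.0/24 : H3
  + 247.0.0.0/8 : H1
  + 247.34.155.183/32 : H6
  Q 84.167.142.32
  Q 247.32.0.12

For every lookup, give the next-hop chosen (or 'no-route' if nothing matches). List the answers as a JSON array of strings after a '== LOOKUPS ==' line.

Process each operation:
  add 84.167.0.0/16 -> H5 at depth 16
  add 84.167.142.35/32 -> H6 at depth 32
  add 247.32.0.0/12 -> H6 at depth 12
  Q 84.167.142.35: descend 01010100101001111000111000100011 ; hops seen [H5,H6] ; pick H6
  del 84.167.0.0/16 (clear depth 16)
  add 84.160.0.0/12 -> H1 at depth 12
  Q 247.32.7.132: descend 111101110010 ; hops seen [H6] ; pick H6
  add 84.167.142.0/26 -> H4 at depth 26
  Q 84.167.142.13: descend 01010100101001111000111000 ; hops seen [H1,H4] ; pick H4
  Q 84.160.26.253: descend 0101010010100 ; hops seen [H1] ; pick H1
  Q 247.32.163.119: descend 111101110010 ; hops seen [H6] ; pick H6
  Q 84.167.142.35: descend 01010100101001111000111000100011 ; hops seen [H1,H4,H6] ; pick H6
  add 0.0.0.0/0 -> H6 at depth 0
  add 84.167.0.0/16 -> H0 at depth 16
  del 84.167.142.0/26 (clear depth 26)
  del 84.167.142.35/32 (clear depth 32)
  Q 117.83.151.55: descend 01 ; hops seen [H6] ; pick H6
  add 84.167.142.35/32 -> H2 at depth 32
  add 84.167.142.32/28 -> H2 at depth 28
  add 84.0.0.0/6 -> H5 at depth 6
  Q 84.167.142.35: descend 01010100101001111000111000100011 ; hops seen [H6,H5,H1,H0,H2,H2] ; pick H2
  add 247.34.155.183/32 -> H6 at depth 32
  add 84.167.128.0/20 -> H2 at depth 20
  Q 247.39.169.50: descend 1111011100100 ; hops seen [H6,H6] ; pick H6
  add 247.0.0.0/8 -> H4 at depth 8
  add 84.167.142.0/24 -> H6 at depth 24
  add 247.34.155.0/24 -> H3 at depth 24
  add 247.0.0.0/8 -> H1 at depth 8
  add 247.34.155.183/32 -> H6 at depth 32
  Q 84.167.142.32: descend 010101001010011110001110001000 ; hops seen [H6,H5,H1,H0,H2,H6,H2] ; pick H2
  Q 247.32.0.12: descend 11110111001000 ; hops seen [H6,H1,H6] ; pick H6

== LOOKUPS ==
["H6","H6","H4","H1","H6","H6","H6","H2","H6","H2","H6"]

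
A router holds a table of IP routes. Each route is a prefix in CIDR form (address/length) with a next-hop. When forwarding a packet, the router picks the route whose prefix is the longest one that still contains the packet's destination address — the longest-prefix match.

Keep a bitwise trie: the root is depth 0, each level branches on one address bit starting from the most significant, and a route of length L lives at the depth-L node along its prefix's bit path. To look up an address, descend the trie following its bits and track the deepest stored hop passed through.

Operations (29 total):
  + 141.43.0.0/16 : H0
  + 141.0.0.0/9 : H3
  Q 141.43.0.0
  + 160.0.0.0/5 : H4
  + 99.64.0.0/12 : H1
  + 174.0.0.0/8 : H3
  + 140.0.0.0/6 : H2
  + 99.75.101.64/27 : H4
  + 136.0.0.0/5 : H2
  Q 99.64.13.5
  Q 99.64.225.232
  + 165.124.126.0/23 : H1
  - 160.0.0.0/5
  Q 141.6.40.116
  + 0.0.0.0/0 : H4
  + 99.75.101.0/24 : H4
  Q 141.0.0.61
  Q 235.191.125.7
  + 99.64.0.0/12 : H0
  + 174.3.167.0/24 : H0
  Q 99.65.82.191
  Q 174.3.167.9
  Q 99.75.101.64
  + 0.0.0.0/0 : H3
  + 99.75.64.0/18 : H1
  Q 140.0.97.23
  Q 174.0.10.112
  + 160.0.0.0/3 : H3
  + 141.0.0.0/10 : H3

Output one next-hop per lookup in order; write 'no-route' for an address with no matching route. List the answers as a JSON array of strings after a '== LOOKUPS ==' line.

Trace:
  + 141.43.0.0/16 (H0) depth=16
  + 141.0.0.0/9 (H3) depth=9
  Q 141.43.0.0: descend 1000110100101011 ; hops seen [H3,H0] ; pick H0
  + 160.0.0.0/5 (H4) depth=5
  + 99.64.0.0/12 (H1) depth=12
  + 174.0.0.0/8 (H3) depth=8
  + 140.0.0.0/6 (H2) depth=6
  + 99.75.101.64/27 (H4) depth=27
  + 136.0.0.0/5 (H2) depth=5
  Q 99.64.13.5: descend 011000110100 ; hops seen [H1] ; pick H1
  Q 99.64.225.232: descend 011000110100 ; hops seen [H1] ; pick H1
  + 165.124.126.0/23 (H1) depth=23
  - 160.0.0.0/5 clear@5
  Q 141.6.40.116: descend 1000110100 ; hops seen [H2,H2,H3] ; pick H3
  + 0.0.0.0/0 (H4) depth=0
  + 99.75.101.0/24 (H4) depth=24
  Q 141.0.0.61: descend 1000110100 ; hops seen [H4,H2,H2,H3] ; pick H3
  Q 235.191.125.7: descend 1 ; hops seen [H4] ; pick H4
  + 99.64.0.0/12 (H0) depth=12
  + 174.3.167.0/24 (H0) depth=24
  Q 99.65.82.191: descend 011000110100 ; hops seen [H4,H0] ; pick H0
  Q 174.3.167.9: descend 101011100000001110100111 ; hops seen [H4,H3,H0] ; pick H0
  Q 99.75.101.64: descend 011000110100101101100101010 ; hops seen [H4,H0,H4,H4] ; pick H4
  + 0.0.0.0/0 (H3) depth=0
  + 99.75.64.0/18 (H1) depth=18
  Q 140.0.97.23: descend 1000110 ; hops seen [H3,H2,H2] ; pick H2
  Q 174.0.10.112: descend 10101110000000 ; hops seen [H3,H3] ; pick H3
  + 160.0.0.0/3 (H3) depth=3
  + 141.0.0.0/10 (H3) depth=10

== LOOKUPS ==
["H0","H1","H1","H3","H3","H4","H0","H0","H4","H2","H3"]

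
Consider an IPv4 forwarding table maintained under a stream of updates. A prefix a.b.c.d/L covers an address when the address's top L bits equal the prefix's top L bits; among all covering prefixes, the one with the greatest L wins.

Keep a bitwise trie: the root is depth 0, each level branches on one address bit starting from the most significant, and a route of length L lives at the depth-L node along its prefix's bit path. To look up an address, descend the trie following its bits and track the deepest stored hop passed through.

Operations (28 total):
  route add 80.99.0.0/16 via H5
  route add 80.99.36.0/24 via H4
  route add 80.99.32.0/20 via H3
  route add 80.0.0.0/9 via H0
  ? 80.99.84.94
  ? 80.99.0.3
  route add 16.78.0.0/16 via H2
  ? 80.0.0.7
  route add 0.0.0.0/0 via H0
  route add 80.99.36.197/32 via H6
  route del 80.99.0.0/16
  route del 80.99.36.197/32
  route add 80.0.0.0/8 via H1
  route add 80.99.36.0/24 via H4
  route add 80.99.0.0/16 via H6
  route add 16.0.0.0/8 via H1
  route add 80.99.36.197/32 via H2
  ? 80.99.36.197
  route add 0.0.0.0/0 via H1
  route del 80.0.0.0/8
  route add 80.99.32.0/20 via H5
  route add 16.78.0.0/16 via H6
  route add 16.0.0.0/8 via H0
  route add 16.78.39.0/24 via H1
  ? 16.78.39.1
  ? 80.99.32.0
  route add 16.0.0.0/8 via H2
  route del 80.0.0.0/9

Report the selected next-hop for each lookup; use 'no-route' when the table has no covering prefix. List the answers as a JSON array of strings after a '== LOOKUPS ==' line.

Trace:
  add 80.99.0.0/16 -> H5 at depth 16
  add 80.99.36.0/24 -> H4 at depth 24
  add 80.99.32.0/20 -> H3 at depth 20
  add 80.0.0.0/9 -> H0 at depth 9
  ? 80.99.84.94  path d0:-→d1:-→d2:-→d3:-→d4:-→d5:-→d6:-→d7:-→d8:-→d9:H0→d10:-→d11:-→d12:-→d13:-→d14:-→d15:-→d16:H5→d17:-  best=H5
  ? 80.99.0.3  path d0:-→d1:-→d2:-→d3:-→d4:-→d5:-→d6:-→d7:-→d8:-→d9:H0→d10:-→d11:-→d12:-→d13:-→d14:-→d15:-→d16:H5→d17:-→d18:-  best=H5
  add 16.78.0.0/16 -> H2 at depth 16
  ? 80.0.0.7  path d0:-→d1:-→d2:-→d3:-→d4:-→d5:-→d6:-→d7:-→d8:-→d9:H0  best=H0
  add 0.0.0.0/0 -> H0 at depth 0
  add 80.99.36.197/32 -> H6 at depth 32
  - 80.99.0.0/16 clear@16
  - 80.99.36.197/32 clear@32
  add 80.0.0.0/8 -> H1 at depth 8
  add 80.99.36.0/24 -> H4 at depth 24
  add 80.99.0.0/16 -> H6 at depth 16
  add 16.0.0.0/8 -> H1 at depth 8
  add 80.99.36.197/32 -> H2 at depth 32
  ? 80.99.36.197  path d0:H0→d1:-→d2:-→d3:-→d4:-→d5:-→d6:-→d7:-→d8:H1→d9:H0→d10:-→d11:-→d12:-→d13:-→d14:-→d15:-→d16:H6→d17:-→d18:-→d19:-→d20:H3→d21:-→d22:-→d23:-→d24:H4→d25:-→d26:-→d27:-→d28:-→d29:-→d30:-→d31:-→d32:H2  best=H2
  add 0.0.0.0/0 -> H1 at depth 0
  - 80.0.0.0/8 clear@8
  add 80.99.32.0/20 -> H5 at depth 20
  add 16.78.0.0/16 -> H6 at depth 16
  add 16.0.0.0/8 -> H0 at depth 8
  add 16.78.39.0/24 -> H1 at depth 24
  ? 16.78.39.1  path d0:H1→d1:-→d2:-→d3:-→d4:-→d5:-→d6:-→d7:-→d8:H0→d9:-→d10:-→d11:-→d12:-→d13:-→d14:-→d15:-→d16:H6→d17:-→d18:-→d19:-→d20:-→d21:-→d22:-→d23:-→d24:H1  best=H1
  ? 80.99.32.0  path d0:H1→d1:-→d2:-→d3:-→d4:-→d5:-→d6:-→d7:-→d8:-→d9:H0→d10:-→d11:-→d12:-→d13:-→d14:-→d15:-→d16:H6→d17:-→d18:-→d19:-→d20:H5→d21:-  best=H5
  add 16.0.0.0/8 -> H2 at depth 8
  - 80.0.0.0/9 clear@9

== LOOKUPS ==
["H5","H5","H0","H2","H1","H5"]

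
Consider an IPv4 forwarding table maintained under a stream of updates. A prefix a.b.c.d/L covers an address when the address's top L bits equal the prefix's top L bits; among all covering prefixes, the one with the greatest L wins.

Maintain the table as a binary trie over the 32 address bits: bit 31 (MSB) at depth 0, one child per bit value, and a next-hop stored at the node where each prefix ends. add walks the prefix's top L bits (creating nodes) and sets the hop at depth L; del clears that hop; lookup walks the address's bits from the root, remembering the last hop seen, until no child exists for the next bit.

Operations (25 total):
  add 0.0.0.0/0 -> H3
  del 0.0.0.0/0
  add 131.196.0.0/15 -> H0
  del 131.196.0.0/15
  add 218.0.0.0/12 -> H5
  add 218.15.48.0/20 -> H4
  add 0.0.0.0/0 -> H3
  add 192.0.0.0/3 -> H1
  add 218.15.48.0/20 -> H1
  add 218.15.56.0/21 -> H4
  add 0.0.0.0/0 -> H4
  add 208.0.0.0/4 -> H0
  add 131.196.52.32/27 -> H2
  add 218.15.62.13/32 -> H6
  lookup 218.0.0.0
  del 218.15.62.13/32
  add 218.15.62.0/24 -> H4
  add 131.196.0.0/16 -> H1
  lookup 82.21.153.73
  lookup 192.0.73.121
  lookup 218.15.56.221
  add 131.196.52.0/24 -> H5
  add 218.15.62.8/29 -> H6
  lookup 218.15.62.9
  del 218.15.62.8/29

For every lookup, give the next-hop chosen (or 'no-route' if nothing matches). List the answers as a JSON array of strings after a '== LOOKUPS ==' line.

Trace:
  add 0.0.0.0/0 -> H3 at depth 0
  - 0.0.0.0/0 clear@0
  add 131.196.0.0/15 -> H0 at depth 15
  - 131.196.0.0/15 clear@15
  add 218.0.0.0/12 -> H5 at depth 12
  add 218.15.48.0/20 -> H4 at depth 20
  add 0.0.0.0/0 -> H3 at depth 0
  add 192.0.0.0/3 -> H1 at depth 3
  add 218.15.48.0/20 -> H1 at depth 20
  add 218.15.56.0/21 -> H4 at depth 21
  add 0.0.0.0/0 -> H4 at depth 0
  add 208.0.0.0/4 -> H0 at depth 4
  add 131.196.52.32/27 -> H2 at depth 27
  add 218.15.62.13/32 -> H6 at depth 32
  ? 218.0.0.0  path d0:H4→d1:-→d2:-→d3:H1→d4:H0→d5:-→d6:-→d7:-→d8:-→d9:-→d10:-→d11:-→d12:H5  best=H5
  - 218.15.62.13/32 clear@32
  add 218.15.62.0/24 -> H4 at depth 24
  add 131.196.0.0/16 -> H1 at depth 16
  ? 82.21.153.73  path d0:H4  best=H4
  ? 192.0.73.121  path d0:H4→d1:-→d2:-→d3:H1  best=H1
  ? 218.15.56.221  path d0:H4→d1:-→d2:-→d3:H1→d4:H0→d5:-→d6:-→d7:-→d8:-→d9:-→d10:-→d11:-→d12:H5→d13:-→d14:-→d15:-→d16:-→d17:-→d18:-→d19:-→d20:H1→d21:H4  best=H4
  add 131.196.52.0/24 -> H5 at depth 24
  add 218.15.62.8/29 -> H6 at depth 29
  ? 218.15.62.9  path d0:H4→d1:-→d2:-→d3:H1→d4:H0→d5:-→d6:-→d7:-→d8:-→d9:-→d10:-→d11:-→d12:H5→d13:-→d14:-→d15:-→d16:-→d17:-→d18:-→d19:-→d20:H1→d21:H4→d22:-→d23:-→d24:H4→d25:-→d26:-→d27:-→d28:-→d29:H6  best=H6
  - 218.15.62.8/29 clear@29

== LOOKUPS ==
["H5","H4","H1","H4","H6"]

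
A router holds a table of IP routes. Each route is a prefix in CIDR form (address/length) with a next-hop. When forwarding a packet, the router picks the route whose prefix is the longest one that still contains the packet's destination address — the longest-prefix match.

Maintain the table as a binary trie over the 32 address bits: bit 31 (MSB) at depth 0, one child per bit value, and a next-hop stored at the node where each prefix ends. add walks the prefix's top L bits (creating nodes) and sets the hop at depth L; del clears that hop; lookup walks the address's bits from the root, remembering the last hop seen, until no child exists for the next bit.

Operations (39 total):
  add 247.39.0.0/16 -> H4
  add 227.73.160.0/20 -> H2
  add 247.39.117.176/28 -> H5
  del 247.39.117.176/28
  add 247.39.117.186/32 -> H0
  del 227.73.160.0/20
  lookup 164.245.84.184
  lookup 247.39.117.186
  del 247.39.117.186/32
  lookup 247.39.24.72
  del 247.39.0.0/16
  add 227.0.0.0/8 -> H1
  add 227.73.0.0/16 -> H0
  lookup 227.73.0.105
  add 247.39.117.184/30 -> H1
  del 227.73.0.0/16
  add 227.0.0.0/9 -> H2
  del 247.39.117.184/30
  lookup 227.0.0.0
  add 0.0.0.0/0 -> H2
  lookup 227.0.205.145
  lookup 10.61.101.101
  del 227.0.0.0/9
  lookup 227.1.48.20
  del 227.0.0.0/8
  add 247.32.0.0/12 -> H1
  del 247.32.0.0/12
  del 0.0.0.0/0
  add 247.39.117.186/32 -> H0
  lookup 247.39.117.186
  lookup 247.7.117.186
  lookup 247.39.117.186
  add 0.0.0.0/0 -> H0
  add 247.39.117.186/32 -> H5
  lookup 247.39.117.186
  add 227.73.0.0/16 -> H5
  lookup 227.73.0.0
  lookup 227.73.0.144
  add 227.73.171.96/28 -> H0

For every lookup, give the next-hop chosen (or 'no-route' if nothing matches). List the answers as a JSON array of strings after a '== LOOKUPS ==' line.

Apply in order:
  + 247.39.0.0/16 (H4) depth=16
  + 227.73.160.0/20 (H2) depth=20
  + 247.39.117.176/28 (H5) depth=28
  - 247.39.117.176/28 clear@28
  + 247.39.117.186/32 (H0) depth=32
  - 227.73.160.0/20 clear@20
  ? 164.245.84.184  path d0:-→d1:-  best=no-route
  ? 247.39.117.186  path d0:-→d1:-→d2:-→d3:-→d4:-→d5:-→d6:-→d7:-→d8:-→d9:-→d10:-→d11:-→d12:-→d13:-→d14:-→d15:-→d16:H4→d17:-→d18:-→d19:-→d20:-→d21:-→d22:-→d23:-→d24:-→d25:-→d26:-→d27:-→d28:-→d29:-→d30:-→d31:-→d32:H0  best=H0
  - 247.39.117.186/32 clear@32
  ? 247.39.24.72  path d0:-→d1:-→d2:-→d3:-→d4:-→d5:-→d6:-→d7:-→d8:-→d9:-→d10:-→d11:-→d12:-→d13:-→d14:-→d15:-→d16:H4→d17:-  best=H4
  - 247.39.0.0/16 clear@16
  + 227.0.0.0/8 (H1) depth=8
  + 227.73.0.0/16 (H0) depth=16
  ? 227.73.0.105  path d0:-→d1:-→d2:-→d3:-→d4:-→d5:-→d6:-→d7:-→d8:H1→d9:-→d10:-→d11:-→d12:-→d13:-→d14:-→d15:-→d16:H0  best=H0
  + 247.39.117.184/30 (H1) depth=30
  - 227.73.0.0/16 clear@16
  + 227.0.0.0/9 (H2) depth=9
  - 247.39.117.184/30 clear@30
  ? 227.0.0.0  path d0:-→d1:-→d2:-→d3:-→d4:-→d5:-→d6:-→d7:-→d8:H1→d9:H2  best=H2
  + 0.0.0.0/0 (H2) depth=0
  ? 227.0.205.145  path d0:H2→d1:-→d2:-→d3:-→d4:-→d5:-→d6:-→d7:-→d8:H1→d9:H2  best=H2
  ? 10.61.101.101  path d0:H2  best=H2
  - 227.0.0.0/9 clear@9
  ? 227.1.48.20  path d0:H2→d1:-→d2:-→d3:-→d4:-→d5:-→d6:-→d7:-→d8:H1→d9:-  best=H1
  - 227.0.0.0/8 clear@8
  + 247.32.0.0/12 (H1) depth=12
  - 247.32.0.0/12 clear@12
  - 0.0.0.0/0 clear@0
  + 247.39.117.186/32 (H0) depth=32
  ? 247.39.117.186  path d0:-→d1:-→d2:-→d3:-→d4:-→d5:-→d6:-→d7:-→d8:-→d9:-→d10:-→d11:-→d12:-→d13:-→d14:-→d15:-→d16:-→d17:-→d18:-→d19:-→d20:-→d21:-→d22:-→d23:-→d24:-→d25:-→d26:-→d27:-→d28:-→d29:-→d30:-→d31:-→d32:H0  best=H0
  ? 247.7.117.186  path d0:-→d1:-→d2:-→d3:-→d4:-→d5:-→d6:-→d7:-→d8:-→d9:-→d10:-  best=no-route
  ? 247.39.117.186  path d0:-→d1:-→d2:-→d3:-→d4:-→d5:-→d6:-→d7:-→d8:-→d9:-→d10:-→d11:-→d12:-→d13:-→d14:-→d15:-→d16:-→d17:-→d18:-→d19:-→d20:-→d21:-→d22:-→d23:-→d24:-→d25:-→d26:-→d27:-→d28:-→d29:-→d30:-→d31:-→d32:H0  best=H0
  + 0.0.0.0/0 (H0) depth=0
  + 247.39.117.186/32 (H5) depth=32
  ? 247.39.117.186  path d0:H0→d1:-→d2:-→d3:-→d4:-→d5:-→d6:-→d7:-→d8:-→d9:-→d10:-→d11:-→d12:-→d13:-→d14:-→d15:-→d16:-→d17:-→d18:-→d19:-→d20:-→d21:-→d22:-→d23:-→d24:-→d25:-→d26:-→d27:-→d28:-→d29:-→d30:-→d31:-→d32:H5  best=H5
  + 227.73.0.0/16 (H5) depth=16
  ? 227.73.0.0  path d0:H0→d1:-→d2:-→d3:-→d4:-→d5:-→d6:-→d7:-→d8:-→d9:-→d10:-→d11:-→d12:-→d13:-→d14:-→d15:-→d16:H5  best=H5
  ? 227.73.0.144  path d0:H0→d1:-→d2:-→d3:-→d4:-→d5:-→d6:-→d7:-→d8:-→d9:-→d10:-→d11:-→d12:-→d13:-→d14:-→d15:-→d16:H5  best=H5
  + 227.73.171.96/28 (H0) depth=28

== LOOKUPS ==
["no-route","H0","H4","H0","H2","H2","H2","H1","H0","no-route","H0","H5","H5","H5"]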